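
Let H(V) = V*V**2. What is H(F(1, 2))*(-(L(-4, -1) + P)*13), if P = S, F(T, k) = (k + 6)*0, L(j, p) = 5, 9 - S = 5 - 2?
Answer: 0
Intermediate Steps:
S = 6 (S = 9 - (5 - 2) = 9 - 1*3 = 9 - 3 = 6)
F(T, k) = 0 (F(T, k) = (6 + k)*0 = 0)
P = 6
H(V) = V**3
H(F(1, 2))*(-(L(-4, -1) + P)*13) = 0**3*(-(5 + 6)*13) = 0*(-11*13) = 0*(-1*143) = 0*(-143) = 0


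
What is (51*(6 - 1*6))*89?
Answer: 0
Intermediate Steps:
(51*(6 - 1*6))*89 = (51*(6 - 6))*89 = (51*0)*89 = 0*89 = 0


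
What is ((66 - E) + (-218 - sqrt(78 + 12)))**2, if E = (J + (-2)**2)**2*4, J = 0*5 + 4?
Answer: 166554 + 2448*sqrt(10) ≈ 1.7430e+5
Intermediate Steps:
J = 4 (J = 0 + 4 = 4)
E = 256 (E = (4 + (-2)**2)**2*4 = (4 + 4)**2*4 = 8**2*4 = 64*4 = 256)
((66 - E) + (-218 - sqrt(78 + 12)))**2 = ((66 - 1*256) + (-218 - sqrt(78 + 12)))**2 = ((66 - 256) + (-218 - sqrt(90)))**2 = (-190 + (-218 - 3*sqrt(10)))**2 = (-408 - 3*sqrt(10))**2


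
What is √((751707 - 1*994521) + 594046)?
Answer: 224*√7 ≈ 592.65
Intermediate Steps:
√((751707 - 1*994521) + 594046) = √((751707 - 994521) + 594046) = √(-242814 + 594046) = √351232 = 224*√7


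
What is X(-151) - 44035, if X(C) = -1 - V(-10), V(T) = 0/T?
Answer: -44036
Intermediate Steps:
V(T) = 0
X(C) = -1 (X(C) = -1 - 1*0 = -1 + 0 = -1)
X(-151) - 44035 = -1 - 44035 = -44036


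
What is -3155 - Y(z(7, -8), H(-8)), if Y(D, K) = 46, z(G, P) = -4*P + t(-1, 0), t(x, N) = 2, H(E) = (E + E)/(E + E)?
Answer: -3201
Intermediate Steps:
H(E) = 1 (H(E) = (2*E)/((2*E)) = (2*E)*(1/(2*E)) = 1)
z(G, P) = 2 - 4*P (z(G, P) = -4*P + 2 = 2 - 4*P)
-3155 - Y(z(7, -8), H(-8)) = -3155 - 1*46 = -3155 - 46 = -3201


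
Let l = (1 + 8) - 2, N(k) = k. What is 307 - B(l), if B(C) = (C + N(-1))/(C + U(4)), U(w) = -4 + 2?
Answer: 1529/5 ≈ 305.80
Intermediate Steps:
U(w) = -2
l = 7 (l = 9 - 2 = 7)
B(C) = (-1 + C)/(-2 + C) (B(C) = (C - 1)/(C - 2) = (-1 + C)/(-2 + C))
307 - B(l) = 307 - (-1 + 7)/(-2 + 7) = 307 - 6/5 = 1529/5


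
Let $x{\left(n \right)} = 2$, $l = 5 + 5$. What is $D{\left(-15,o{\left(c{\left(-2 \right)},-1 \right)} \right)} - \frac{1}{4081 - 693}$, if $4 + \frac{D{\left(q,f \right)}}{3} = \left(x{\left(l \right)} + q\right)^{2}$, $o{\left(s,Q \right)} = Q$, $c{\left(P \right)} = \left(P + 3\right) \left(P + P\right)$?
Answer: $\frac{1677059}{3388} \approx 495.0$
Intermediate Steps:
$l = 10$
$c{\left(P \right)} = 2 P \left(3 + P\right)$ ($c{\left(P \right)} = \left(3 + P\right) 2 P = 2 P \left(3 + P\right)$)
$D{\left(q,f \right)} = -12 + 3 \left(2 + q\right)^{2}$
$D{\left(-15,o{\left(c{\left(-2 \right)},-1 \right)} \right)} - \frac{1}{4081 - 693} = 3 \left(-15\right) \left(4 - 15\right) - \frac{1}{4081 - 693} = 3 \left(-15\right) \left(-11\right) - \frac{1}{3388} = 495 - \frac{1}{3388} = \frac{1677059}{3388}$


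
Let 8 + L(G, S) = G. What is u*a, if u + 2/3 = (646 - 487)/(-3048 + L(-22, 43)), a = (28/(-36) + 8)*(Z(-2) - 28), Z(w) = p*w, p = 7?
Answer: 335335/1539 ≈ 217.89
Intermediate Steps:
Z(w) = 7*w
L(G, S) = -8 + G
a = -910/3 (a = (28/(-36) + 8)*(7*(-2) - 28) = (28*(-1/36) + 8)*(-14 - 28) = (-7/9 + 8)*(-42) = (65/9)*(-42) = -910/3 ≈ -303.33)
u = -737/1026 (u = -2/3 + (646 - 487)/(-3048 + (-8 - 22)) = -2/3 + 159/(-3048 - 30) = -2/3 + 159/(-3078) = -2/3 + 159*(-1/3078) = -2/3 - 53/1026 = -737/1026 ≈ -0.71832)
u*a = -737/1026*(-910/3) = 335335/1539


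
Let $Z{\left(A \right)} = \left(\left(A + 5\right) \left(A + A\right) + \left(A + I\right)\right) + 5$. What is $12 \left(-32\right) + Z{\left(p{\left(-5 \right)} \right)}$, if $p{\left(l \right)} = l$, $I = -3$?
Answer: $-387$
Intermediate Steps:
$Z{\left(A \right)} = 2 + A + 2 A \left(5 + A\right)$ ($Z{\left(A \right)} = \left(\left(A + 5\right) \left(A + A\right) + \left(A - 3\right)\right) + 5 = \left(\left(5 + A\right) 2 A + \left(-3 + A\right)\right) + 5 = \left(2 A \left(5 + A\right) + \left(-3 + A\right)\right) + 5 = \left(-3 + A + 2 A \left(5 + A\right)\right) + 5 = 2 + A + 2 A \left(5 + A\right)$)
$12 \left(-32\right) + Z{\left(p{\left(-5 \right)} \right)} = 12 \left(-32\right) + \left(2 + 2 \left(-5\right)^{2} + 11 \left(-5\right)\right) = -384 + \left(2 + 2 \cdot 25 - 55\right) = -384 + \left(2 + 50 - 55\right) = -384 - 3 = -387$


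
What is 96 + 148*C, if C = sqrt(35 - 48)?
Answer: 96 + 148*I*sqrt(13) ≈ 96.0 + 533.62*I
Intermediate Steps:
C = I*sqrt(13) (C = sqrt(-13) = I*sqrt(13) ≈ 3.6056*I)
96 + 148*C = 96 + 148*(I*sqrt(13)) = 96 + 148*I*sqrt(13)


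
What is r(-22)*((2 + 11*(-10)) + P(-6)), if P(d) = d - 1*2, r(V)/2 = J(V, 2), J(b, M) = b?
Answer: 5104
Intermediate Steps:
r(V) = 2*V
P(d) = -2 + d (P(d) = d - 2 = -2 + d)
r(-22)*((2 + 11*(-10)) + P(-6)) = (2*(-22))*((2 + 11*(-10)) + (-2 - 6)) = -44*((2 - 110) - 8) = -44*(-108 - 8) = -44*(-116) = 5104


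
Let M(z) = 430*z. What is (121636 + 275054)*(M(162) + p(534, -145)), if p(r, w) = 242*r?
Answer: 78896880720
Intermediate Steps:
(121636 + 275054)*(M(162) + p(534, -145)) = (121636 + 275054)*(430*162 + 242*534) = 396690*(69660 + 129228) = 396690*198888 = 78896880720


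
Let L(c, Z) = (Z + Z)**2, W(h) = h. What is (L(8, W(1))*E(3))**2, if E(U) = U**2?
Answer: 1296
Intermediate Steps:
L(c, Z) = 4*Z**2 (L(c, Z) = (2*Z)**2 = 4*Z**2)
(L(8, W(1))*E(3))**2 = ((4*1**2)*3**2)**2 = ((4*1)*9)**2 = (4*9)**2 = 36**2 = 1296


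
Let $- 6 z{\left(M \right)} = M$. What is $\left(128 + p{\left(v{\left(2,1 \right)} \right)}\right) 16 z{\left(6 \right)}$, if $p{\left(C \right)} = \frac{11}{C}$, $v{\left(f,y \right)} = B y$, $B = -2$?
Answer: $-1960$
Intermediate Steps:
$z{\left(M \right)} = - \frac{M}{6}$
$v{\left(f,y \right)} = - 2 y$
$\left(128 + p{\left(v{\left(2,1 \right)} \right)}\right) 16 z{\left(6 \right)} = \left(128 + \frac{11}{\left(-2\right) 1}\right) 16 \left(\left(- \frac{1}{6}\right) 6\right) = \left(128 + \frac{11}{-2}\right) 16 \left(-1\right) = \left(128 + 11 \left(- \frac{1}{2}\right)\right) \left(-16\right) = \left(128 - \frac{11}{2}\right) \left(-16\right) = \frac{245}{2} \left(-16\right) = -1960$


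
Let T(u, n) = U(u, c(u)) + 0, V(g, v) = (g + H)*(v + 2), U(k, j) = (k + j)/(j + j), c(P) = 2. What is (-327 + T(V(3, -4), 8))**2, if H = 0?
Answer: 107584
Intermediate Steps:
U(k, j) = (j + k)/(2*j) (U(k, j) = (j + k)/((2*j)) = (j + k)*(1/(2*j)) = (j + k)/(2*j))
V(g, v) = g*(2 + v) (V(g, v) = (g + 0)*(v + 2) = g*(2 + v))
T(u, n) = 1/2 + u/4 (T(u, n) = (1/2)*(2 + u)/2 + 0 = (1/2)*(1/2)*(2 + u) + 0 = (1/2 + u/4) + 0 = 1/2 + u/4)
(-327 + T(V(3, -4), 8))**2 = (-327 + (1/2 + (3*(2 - 4))/4))**2 = (-327 + (1/2 + (3*(-2))/4))**2 = (-327 + (1/2 + (1/4)*(-6)))**2 = (-327 + (1/2 - 3/2))**2 = (-327 - 1)**2 = (-328)**2 = 107584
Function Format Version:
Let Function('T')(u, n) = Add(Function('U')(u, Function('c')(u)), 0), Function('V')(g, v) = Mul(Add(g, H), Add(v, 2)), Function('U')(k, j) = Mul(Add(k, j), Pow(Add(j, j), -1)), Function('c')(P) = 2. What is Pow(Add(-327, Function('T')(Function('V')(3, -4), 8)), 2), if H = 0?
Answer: 107584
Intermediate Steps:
Function('U')(k, j) = Mul(Rational(1, 2), Pow(j, -1), Add(j, k)) (Function('U')(k, j) = Mul(Add(j, k), Pow(Mul(2, j), -1)) = Mul(Add(j, k), Mul(Rational(1, 2), Pow(j, -1))) = Mul(Rational(1, 2), Pow(j, -1), Add(j, k)))
Function('V')(g, v) = Mul(g, Add(2, v)) (Function('V')(g, v) = Mul(Add(g, 0), Add(v, 2)) = Mul(g, Add(2, v)))
Function('T')(u, n) = Add(Rational(1, 2), Mul(Rational(1, 4), u)) (Function('T')(u, n) = Add(Mul(Rational(1, 2), Pow(2, -1), Add(2, u)), 0) = Add(Mul(Rational(1, 2), Rational(1, 2), Add(2, u)), 0) = Add(Add(Rational(1, 2), Mul(Rational(1, 4), u)), 0) = Add(Rational(1, 2), Mul(Rational(1, 4), u)))
Pow(Add(-327, Function('T')(Function('V')(3, -4), 8)), 2) = Pow(Add(-327, Add(Rational(1, 2), Mul(Rational(1, 4), Mul(3, Add(2, -4))))), 2) = Pow(Add(-327, Add(Rational(1, 2), Mul(Rational(1, 4), Mul(3, -2)))), 2) = Pow(Add(-327, Add(Rational(1, 2), Mul(Rational(1, 4), -6))), 2) = Pow(Add(-327, Add(Rational(1, 2), Rational(-3, 2))), 2) = Pow(Add(-327, -1), 2) = Pow(-328, 2) = 107584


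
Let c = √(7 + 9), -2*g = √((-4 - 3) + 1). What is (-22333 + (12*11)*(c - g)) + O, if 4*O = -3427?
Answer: -90647/4 + 66*I*√6 ≈ -22662.0 + 161.67*I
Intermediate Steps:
O = -3427/4 (O = (¼)*(-3427) = -3427/4 ≈ -856.75)
g = -I*√6/2 (g = -√((-4 - 3) + 1)/2 = -√(-7 + 1)/2 = -I*√6/2 ≈ -1.2247*I)
c = 4 (c = √16 = 4)
(-22333 + (12*11)*(c - g)) + O = (-22333 + (12*11)*(4 - (-1)*I*√6/2)) - 3427/4 = (-22333 + 132*(4 + I*√6/2)) - 3427/4 = (-22333 + (528 + 66*I*√6)) - 3427/4 = (-21805 + 66*I*√6) - 3427/4 = -90647/4 + 66*I*√6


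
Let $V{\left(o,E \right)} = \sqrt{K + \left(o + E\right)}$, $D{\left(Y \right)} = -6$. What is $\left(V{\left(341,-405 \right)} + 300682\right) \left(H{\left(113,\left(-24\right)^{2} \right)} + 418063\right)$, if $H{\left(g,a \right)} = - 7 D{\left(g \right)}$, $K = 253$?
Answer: $125716647610 + 1254315 \sqrt{21} \approx 1.2572 \cdot 10^{11}$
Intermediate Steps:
$V{\left(o,E \right)} = \sqrt{253 + E + o}$ ($V{\left(o,E \right)} = \sqrt{253 + \left(o + E\right)} = \sqrt{253 + \left(E + o\right)} = \sqrt{253 + E + o}$)
$H{\left(g,a \right)} = 42$ ($H{\left(g,a \right)} = \left(-7\right) \left(-6\right) = 42$)
$\left(V{\left(341,-405 \right)} + 300682\right) \left(H{\left(113,\left(-24\right)^{2} \right)} + 418063\right) = \left(\sqrt{253 - 405 + 341} + 300682\right) \left(42 + 418063\right) = \left(\sqrt{189} + 300682\right) 418105 = \left(3 \sqrt{21} + 300682\right) 418105 = \left(300682 + 3 \sqrt{21}\right) 418105 = 125716647610 + 1254315 \sqrt{21}$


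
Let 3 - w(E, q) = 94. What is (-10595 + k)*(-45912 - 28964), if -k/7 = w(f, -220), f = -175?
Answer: 745615208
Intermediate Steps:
w(E, q) = -91 (w(E, q) = 3 - 1*94 = 3 - 94 = -91)
k = 637 (k = -7*(-91) = 637)
(-10595 + k)*(-45912 - 28964) = (-10595 + 637)*(-45912 - 28964) = -9958*(-74876) = 745615208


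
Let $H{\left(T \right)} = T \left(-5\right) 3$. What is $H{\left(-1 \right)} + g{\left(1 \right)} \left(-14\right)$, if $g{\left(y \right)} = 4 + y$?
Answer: $-55$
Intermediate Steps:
$H{\left(T \right)} = - 15 T$ ($H{\left(T \right)} = - 5 T 3 = - 15 T$)
$H{\left(-1 \right)} + g{\left(1 \right)} \left(-14\right) = \left(-15\right) \left(-1\right) + \left(4 + 1\right) \left(-14\right) = 15 + 5 \left(-14\right) = 15 - 70 = -55$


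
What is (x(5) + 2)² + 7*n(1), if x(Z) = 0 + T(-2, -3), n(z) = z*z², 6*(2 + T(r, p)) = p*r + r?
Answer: 67/9 ≈ 7.4444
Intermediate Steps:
T(r, p) = -2 + r/6 + p*r/6 (T(r, p) = -2 + (p*r + r)/6 = -2 + (r + p*r)/6 = -2 + (r/6 + p*r/6) = -2 + r/6 + p*r/6)
n(z) = z³
x(Z) = -4/3 (x(Z) = 0 + (-2 + (⅙)*(-2) + (⅙)*(-3)*(-2)) = 0 + (-2 - ⅓ + 1) = 0 - 4/3 = -4/3)
(x(5) + 2)² + 7*n(1) = (-4/3 + 2)² + 7*1³ = (⅔)² + 7*1 = 4/9 + 7 = 67/9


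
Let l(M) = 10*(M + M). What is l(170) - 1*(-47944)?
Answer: 51344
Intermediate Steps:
l(M) = 20*M (l(M) = 10*(2*M) = 20*M)
l(170) - 1*(-47944) = 20*170 - 1*(-47944) = 3400 + 47944 = 51344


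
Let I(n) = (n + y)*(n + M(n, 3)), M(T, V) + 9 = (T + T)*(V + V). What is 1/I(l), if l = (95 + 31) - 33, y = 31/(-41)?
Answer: 41/4538400 ≈ 9.0340e-6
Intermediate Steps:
M(T, V) = -9 + 4*T*V (M(T, V) = -9 + (T + T)*(V + V) = -9 + (2*T)*(2*V) = -9 + 4*T*V)
y = -31/41 (y = 31*(-1/41) = -31/41 ≈ -0.75610)
l = 93 (l = 126 - 33 = 93)
I(n) = (-9 + 13*n)*(-31/41 + n) (I(n) = (n - 31/41)*(n + (-9 + 4*n*3)) = (-31/41 + n)*(n + (-9 + 12*n)) = (-31/41 + n)*(-9 + 13*n) = (-9 + 13*n)*(-31/41 + n))
1/I(l) = 1/(279/41 + 13*93² - 772/41*93) = 1/(279/41 + 13*8649 - 71796/41) = 1/(279/41 + 112437 - 71796/41) = 1/(4538400/41) = 41/4538400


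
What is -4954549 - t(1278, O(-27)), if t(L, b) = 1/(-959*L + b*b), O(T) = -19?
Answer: -6070516571308/1225241 ≈ -4.9546e+6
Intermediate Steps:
t(L, b) = 1/(b² - 959*L) (t(L, b) = 1/(-959*L + b²) = 1/(b² - 959*L))
-4954549 - t(1278, O(-27)) = -4954549 - 1/((-19)² - 959*1278) = -4954549 - 1/(361 - 1225602) = -4954549 - 1/(-1225241) = -4954549 - 1*(-1/1225241) = -4954549 + 1/1225241 = -6070516571308/1225241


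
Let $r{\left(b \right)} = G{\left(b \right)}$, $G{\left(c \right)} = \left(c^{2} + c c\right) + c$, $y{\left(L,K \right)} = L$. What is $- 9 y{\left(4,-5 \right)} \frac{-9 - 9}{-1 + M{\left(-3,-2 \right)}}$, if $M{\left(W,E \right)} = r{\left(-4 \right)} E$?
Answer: $- \frac{216}{19} \approx -11.368$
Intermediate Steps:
$G{\left(c \right)} = c + 2 c^{2}$ ($G{\left(c \right)} = \left(c^{2} + c^{2}\right) + c = 2 c^{2} + c = c + 2 c^{2}$)
$r{\left(b \right)} = b \left(1 + 2 b\right)$
$M{\left(W,E \right)} = 28 E$ ($M{\left(W,E \right)} = - 4 \left(1 + 2 \left(-4\right)\right) E = - 4 \left(1 - 8\right) E = \left(-4\right) \left(-7\right) E = 28 E$)
$- 9 y{\left(4,-5 \right)} \frac{-9 - 9}{-1 + M{\left(-3,-2 \right)}} = \left(-9\right) 4 \frac{-9 - 9}{-1 + 28 \left(-2\right)} = - 36 \left(- \frac{18}{-1 - 56}\right) = - 36 \left(- \frac{18}{-57}\right) = - 36 \left(\left(-18\right) \left(- \frac{1}{57}\right)\right) = \left(-36\right) \frac{6}{19} = - \frac{216}{19}$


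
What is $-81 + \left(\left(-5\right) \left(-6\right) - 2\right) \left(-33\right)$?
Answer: $-1005$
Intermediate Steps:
$-81 + \left(\left(-5\right) \left(-6\right) - 2\right) \left(-33\right) = -81 + \left(30 - 2\right) \left(-33\right) = -81 + 28 \left(-33\right) = -81 - 924 = -1005$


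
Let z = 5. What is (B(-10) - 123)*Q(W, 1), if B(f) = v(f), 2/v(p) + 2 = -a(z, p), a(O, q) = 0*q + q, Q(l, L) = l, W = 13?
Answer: -6383/4 ≈ -1595.8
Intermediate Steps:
a(O, q) = q (a(O, q) = 0 + q = q)
v(p) = 2/(-2 - p)
B(f) = -2/(2 + f)
(B(-10) - 123)*Q(W, 1) = (-2/(2 - 10) - 123)*13 = (-2/(-8) - 123)*13 = (-2*(-1/8) - 123)*13 = (1/4 - 123)*13 = -491/4*13 = -6383/4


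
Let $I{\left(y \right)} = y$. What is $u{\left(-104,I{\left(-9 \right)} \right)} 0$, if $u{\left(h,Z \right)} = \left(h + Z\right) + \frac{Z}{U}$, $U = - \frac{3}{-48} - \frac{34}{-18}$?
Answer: $0$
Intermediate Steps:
$U = \frac{281}{144}$ ($U = \left(-3\right) \left(- \frac{1}{48}\right) - - \frac{17}{9} = \frac{1}{16} + \frac{17}{9} = \frac{281}{144} \approx 1.9514$)
$u{\left(h,Z \right)} = h + \frac{425 Z}{281}$ ($u{\left(h,Z \right)} = \left(h + Z\right) + \frac{Z}{\frac{281}{144}} = \left(Z + h\right) + Z \frac{144}{281} = \left(Z + h\right) + \frac{144 Z}{281} = h + \frac{425 Z}{281}$)
$u{\left(-104,I{\left(-9 \right)} \right)} 0 = \left(-104 + \frac{425}{281} \left(-9\right)\right) 0 = \left(-104 - \frac{3825}{281}\right) 0 = \left(- \frac{33049}{281}\right) 0 = 0$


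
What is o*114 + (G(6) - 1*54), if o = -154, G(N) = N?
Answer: -17604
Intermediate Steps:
o*114 + (G(6) - 1*54) = -154*114 + (6 - 1*54) = -17556 + (6 - 54) = -17556 - 48 = -17604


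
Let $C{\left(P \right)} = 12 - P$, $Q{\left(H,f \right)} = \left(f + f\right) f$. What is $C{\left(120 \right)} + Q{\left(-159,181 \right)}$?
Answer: $65414$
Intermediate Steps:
$Q{\left(H,f \right)} = 2 f^{2}$ ($Q{\left(H,f \right)} = 2 f f = 2 f^{2}$)
$C{\left(120 \right)} + Q{\left(-159,181 \right)} = \left(12 - 120\right) + 2 \cdot 181^{2} = \left(12 - 120\right) + 2 \cdot 32761 = -108 + 65522 = 65414$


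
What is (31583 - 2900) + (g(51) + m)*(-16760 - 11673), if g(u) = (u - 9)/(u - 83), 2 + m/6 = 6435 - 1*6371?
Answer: -168177195/16 ≈ -1.0511e+7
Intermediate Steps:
m = 372 (m = -12 + 6*(6435 - 1*6371) = -12 + 6*(6435 - 6371) = -12 + 6*64 = -12 + 384 = 372)
g(u) = (-9 + u)/(-83 + u)
(31583 - 2900) + (g(51) + m)*(-16760 - 11673) = (31583 - 2900) + ((-9 + 51)/(-83 + 51) + 372)*(-16760 - 11673) = 28683 + (42/(-32) + 372)*(-28433) = 28683 + (-1/32*42 + 372)*(-28433) = 28683 + (-21/16 + 372)*(-28433) = 28683 + (5931/16)*(-28433) = 28683 - 168636123/16 = -168177195/16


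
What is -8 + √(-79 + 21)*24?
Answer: -8 + 24*I*√58 ≈ -8.0 + 182.78*I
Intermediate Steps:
-8 + √(-79 + 21)*24 = -8 + √(-58)*24 = -8 + (I*√58)*24 = -8 + 24*I*√58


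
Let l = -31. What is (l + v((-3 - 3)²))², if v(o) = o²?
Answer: 1600225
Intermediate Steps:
(l + v((-3 - 3)²))² = (-31 + ((-3 - 3)²)²)² = (-31 + ((-6)²)²)² = (-31 + 36²)² = (-31 + 1296)² = 1265² = 1600225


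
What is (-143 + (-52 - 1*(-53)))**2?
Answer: 20164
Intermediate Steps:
(-143 + (-52 - 1*(-53)))**2 = (-143 + (-52 + 53))**2 = (-143 + 1)**2 = (-142)**2 = 20164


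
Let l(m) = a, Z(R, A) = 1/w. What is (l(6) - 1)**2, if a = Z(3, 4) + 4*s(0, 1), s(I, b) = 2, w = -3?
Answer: 400/9 ≈ 44.444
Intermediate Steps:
Z(R, A) = -1/3 (Z(R, A) = 1/(-3) = -1/3)
a = 23/3 (a = -1/3 + 4*2 = -1/3 + 8 = 23/3 ≈ 7.6667)
l(m) = 23/3
(l(6) - 1)**2 = (23/3 - 1)**2 = (20/3)**2 = 400/9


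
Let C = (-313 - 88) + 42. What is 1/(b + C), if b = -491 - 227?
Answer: -1/1077 ≈ -0.00092851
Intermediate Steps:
b = -718
C = -359 (C = -401 + 42 = -359)
1/(b + C) = 1/(-718 - 359) = 1/(-1077) = -1/1077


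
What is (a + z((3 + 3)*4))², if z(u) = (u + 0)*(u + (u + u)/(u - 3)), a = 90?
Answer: 25462116/49 ≈ 5.1964e+5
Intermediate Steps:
z(u) = u*(u + 2*u/(-3 + u)) (z(u) = u*(u + (2*u)/(-3 + u)) = u*(u + 2*u/(-3 + u)))
(a + z((3 + 3)*4))² = (90 + ((3 + 3)*4)²*(-1 + (3 + 3)*4)/(-3 + (3 + 3)*4))² = (90 + (6*4)²*(-1 + 6*4)/(-3 + 6*4))² = (90 + 24²*(-1 + 24)/(-3 + 24))² = (90 + 576*23/21)² = (90 + 576*(1/21)*23)² = (90 + 4416/7)² = (5046/7)² = 25462116/49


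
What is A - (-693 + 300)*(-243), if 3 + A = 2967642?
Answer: 2872140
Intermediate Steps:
A = 2967639 (A = -3 + 2967642 = 2967639)
A - (-693 + 300)*(-243) = 2967639 - (-693 + 300)*(-243) = 2967639 - (-393)*(-243) = 2967639 - 1*95499 = 2967639 - 95499 = 2872140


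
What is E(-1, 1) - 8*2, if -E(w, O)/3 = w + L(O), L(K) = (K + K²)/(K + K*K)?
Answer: -16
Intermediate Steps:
L(K) = 1 (L(K) = (K + K²)/(K + K²) = 1)
E(w, O) = -3 - 3*w (E(w, O) = -3*(w + 1) = -3*(1 + w) = -3 - 3*w)
E(-1, 1) - 8*2 = (-3 - 3*(-1)) - 8*2 = (-3 + 3) - 16 = 0 - 16 = -16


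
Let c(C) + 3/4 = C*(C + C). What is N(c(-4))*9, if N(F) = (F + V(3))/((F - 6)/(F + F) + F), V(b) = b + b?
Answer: 167625/15827 ≈ 10.591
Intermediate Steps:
V(b) = 2*b
c(C) = -3/4 + 2*C**2 (c(C) = -3/4 + C*(C + C) = -3/4 + C*(2*C) = -3/4 + 2*C**2)
N(F) = (6 + F)/(F + (-6 + F)/(2*F)) (N(F) = (F + 2*3)/((F - 6)/(F + F) + F) = (F + 6)/((-6 + F)/((2*F)) + F) = (6 + F)/((-6 + F)*(1/(2*F)) + F) = (6 + F)/((-6 + F)/(2*F) + F) = (6 + F)/(F + (-6 + F)/(2*F)))
N(c(-4))*9 = (2*(-3/4 + 2*(-4)**2)*(6 + (-3/4 + 2*(-4)**2))/(-6 + (-3/4 + 2*(-4)**2) + 2*(-3/4 + 2*(-4)**2)**2))*9 = (2*(-3/4 + 2*16)*(6 + (-3/4 + 2*16))/(-6 + (-3/4 + 2*16) + 2*(-3/4 + 2*16)**2))*9 = (2*(-3/4 + 32)*(6 + (-3/4 + 32))/(-6 + (-3/4 + 32) + 2*(-3/4 + 32)**2))*9 = (2*(125/4)*(6 + 125/4)/(-6 + 125/4 + 2*(125/4)**2))*9 = (2*(125/4)*(149/4)/(-6 + 125/4 + 2*(15625/16)))*9 = (2*(125/4)*(149/4)/(-6 + 125/4 + 15625/8))*9 = (2*(125/4)*(149/4)/(15827/8))*9 = (2*(125/4)*(8/15827)*(149/4))*9 = (18625/15827)*9 = 167625/15827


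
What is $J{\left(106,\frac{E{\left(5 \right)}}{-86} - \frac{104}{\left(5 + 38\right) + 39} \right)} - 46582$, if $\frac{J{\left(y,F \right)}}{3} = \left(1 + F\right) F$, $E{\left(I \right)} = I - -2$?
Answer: $- \frac{579121309891}{12432676} \approx -46581.0$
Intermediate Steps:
$E{\left(I \right)} = 2 + I$ ($E{\left(I \right)} = I + 2 = 2 + I$)
$J{\left(y,F \right)} = 3 F \left(1 + F\right)$ ($J{\left(y,F \right)} = 3 \left(1 + F\right) F = 3 F \left(1 + F\right)$)
$J{\left(106,\frac{E{\left(5 \right)}}{-86} - \frac{104}{\left(5 + 38\right) + 39} \right)} - 46582 = 3 \left(\frac{2 + 5}{-86} - \frac{104}{\left(5 + 38\right) + 39}\right) \left(1 + \left(\frac{2 + 5}{-86} - \frac{104}{\left(5 + 38\right) + 39}\right)\right) - 46582 = 3 \left(7 \left(- \frac{1}{86}\right) - \frac{104}{43 + 39}\right) \left(1 + \left(7 \left(- \frac{1}{86}\right) - \frac{104}{43 + 39}\right)\right) - 46582 = 3 \left(- \frac{7}{86} - \frac{104}{82}\right) \left(1 - \left(\frac{7}{86} + \frac{104}{82}\right)\right) - 46582 = 3 \left(- \frac{7}{86} - \frac{52}{41}\right) \left(1 - \frac{4759}{3526}\right) - 46582 = 3 \left(- \frac{4759}{3526}\right) \left(1 - \frac{4759}{3526}\right) - 46582 = 3 \left(- \frac{4759}{3526}\right) \left(- \frac{1233}{3526}\right) - 46582 = \frac{17603541}{12432676} - 46582 = - \frac{579121309891}{12432676}$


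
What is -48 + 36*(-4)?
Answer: -192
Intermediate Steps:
-48 + 36*(-4) = -48 - 144 = -192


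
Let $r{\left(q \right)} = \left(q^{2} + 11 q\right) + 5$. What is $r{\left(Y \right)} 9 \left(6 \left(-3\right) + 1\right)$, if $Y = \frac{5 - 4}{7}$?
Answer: $- \frac{49419}{49} \approx -1008.6$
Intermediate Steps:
$Y = \frac{1}{7}$ ($Y = 1 \cdot \frac{1}{7} = \frac{1}{7} \approx 0.14286$)
$r{\left(q \right)} = 5 + q^{2} + 11 q$
$r{\left(Y \right)} 9 \left(6 \left(-3\right) + 1\right) = \left(5 + \left(\frac{1}{7}\right)^{2} + 11 \cdot \frac{1}{7}\right) 9 \left(6 \left(-3\right) + 1\right) = \left(5 + \frac{1}{49} + \frac{11}{7}\right) 9 \left(-18 + 1\right) = \frac{323}{49} \cdot 9 \left(-17\right) = \frac{2907}{49} \left(-17\right) = - \frac{49419}{49}$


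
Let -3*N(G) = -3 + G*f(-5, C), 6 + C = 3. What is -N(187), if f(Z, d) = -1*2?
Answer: -377/3 ≈ -125.67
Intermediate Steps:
C = -3 (C = -6 + 3 = -3)
f(Z, d) = -2
N(G) = 1 + 2*G/3 (N(G) = -(-3 + G*(-2))/3 = -(-3 - 2*G)/3 = 1 + 2*G/3)
-N(187) = -(1 + (2/3)*187) = -(1 + 374/3) = -1*377/3 = -377/3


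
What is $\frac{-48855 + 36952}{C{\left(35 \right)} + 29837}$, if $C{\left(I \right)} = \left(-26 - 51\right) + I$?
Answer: $- \frac{11903}{29795} \approx -0.3995$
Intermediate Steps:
$C{\left(I \right)} = -77 + I$
$\frac{-48855 + 36952}{C{\left(35 \right)} + 29837} = \frac{-48855 + 36952}{\left(-77 + 35\right) + 29837} = - \frac{11903}{-42 + 29837} = - \frac{11903}{29795}$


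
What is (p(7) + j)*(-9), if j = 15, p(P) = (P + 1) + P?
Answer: -270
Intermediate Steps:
p(P) = 1 + 2*P (p(P) = (1 + P) + P = 1 + 2*P)
(p(7) + j)*(-9) = ((1 + 2*7) + 15)*(-9) = ((1 + 14) + 15)*(-9) = (15 + 15)*(-9) = 30*(-9) = -270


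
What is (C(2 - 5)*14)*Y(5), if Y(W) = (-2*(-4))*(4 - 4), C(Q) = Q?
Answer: 0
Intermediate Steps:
Y(W) = 0 (Y(W) = 8*0 = 0)
(C(2 - 5)*14)*Y(5) = ((2 - 5)*14)*0 = -3*14*0 = -42*0 = 0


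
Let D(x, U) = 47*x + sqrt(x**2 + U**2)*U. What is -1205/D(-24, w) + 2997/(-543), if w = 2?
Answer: -127846437/28735198 + 1205*sqrt(145)/317516 ≈ -4.4034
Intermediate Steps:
D(x, U) = 47*x + U*sqrt(U**2 + x**2) (D(x, U) = 47*x + sqrt(U**2 + x**2)*U = 47*x + U*sqrt(U**2 + x**2))
-1205/D(-24, w) + 2997/(-543) = -1205/(47*(-24) + 2*sqrt(2**2 + (-24)**2)) + 2997/(-543) = -1205/(-1128 + 2*sqrt(4 + 576)) + 2997*(-1/543) = -1205/(-1128 + 2*sqrt(580)) - 999/181 = -1205/(-1128 + 2*(2*sqrt(145))) - 999/181 = -1205/(-1128 + 4*sqrt(145)) - 999/181 = -999/181 - 1205/(-1128 + 4*sqrt(145))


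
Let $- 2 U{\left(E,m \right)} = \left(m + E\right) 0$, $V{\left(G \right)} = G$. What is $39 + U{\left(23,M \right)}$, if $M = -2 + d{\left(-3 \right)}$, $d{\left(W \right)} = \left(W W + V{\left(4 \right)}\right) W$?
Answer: $39$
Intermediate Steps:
$d{\left(W \right)} = W \left(4 + W^{2}\right)$ ($d{\left(W \right)} = \left(W W + 4\right) W = \left(W^{2} + 4\right) W = \left(4 + W^{2}\right) W = W \left(4 + W^{2}\right)$)
$M = -41$ ($M = -2 - 3 \left(4 + \left(-3\right)^{2}\right) = -2 - 3 \left(4 + 9\right) = -2 - 39 = -41$)
$U{\left(E,m \right)} = 0$ ($U{\left(E,m \right)} = - \frac{\left(m + E\right) 0}{2} = - \frac{\left(E + m\right) 0}{2} = \left(- \frac{1}{2}\right) 0 = 0$)
$39 + U{\left(23,M \right)} = 39 + 0 = 39$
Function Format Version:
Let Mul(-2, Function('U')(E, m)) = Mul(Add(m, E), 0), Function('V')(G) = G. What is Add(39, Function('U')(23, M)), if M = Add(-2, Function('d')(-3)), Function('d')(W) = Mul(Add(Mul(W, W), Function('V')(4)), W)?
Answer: 39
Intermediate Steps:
Function('d')(W) = Mul(W, Add(4, Pow(W, 2))) (Function('d')(W) = Mul(Add(Mul(W, W), 4), W) = Mul(Add(Pow(W, 2), 4), W) = Mul(Add(4, Pow(W, 2)), W) = Mul(W, Add(4, Pow(W, 2))))
M = -41 (M = Add(-2, Mul(-3, Add(4, Pow(-3, 2)))) = Add(-2, Mul(-3, Add(4, 9))) = Add(-2, Mul(-3, 13)) = Add(-2, -39) = -41)
Function('U')(E, m) = 0 (Function('U')(E, m) = Mul(Rational(-1, 2), Mul(Add(m, E), 0)) = Mul(Rational(-1, 2), Mul(Add(E, m), 0)) = Mul(Rational(-1, 2), 0) = 0)
Add(39, Function('U')(23, M)) = Add(39, 0) = 39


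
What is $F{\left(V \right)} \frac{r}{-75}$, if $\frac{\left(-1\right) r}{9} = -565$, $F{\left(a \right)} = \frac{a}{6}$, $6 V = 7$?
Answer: $- \frac{791}{60} \approx -13.183$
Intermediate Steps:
$V = \frac{7}{6}$ ($V = \frac{1}{6} \cdot 7 = \frac{7}{6} \approx 1.1667$)
$F{\left(a \right)} = \frac{a}{6}$ ($F{\left(a \right)} = a \frac{1}{6} = \frac{a}{6}$)
$r = 5085$ ($r = \left(-9\right) \left(-565\right) = 5085$)
$F{\left(V \right)} \frac{r}{-75} = \frac{1}{6} \cdot \frac{7}{6} \frac{5085}{-75} = \frac{7 \cdot 5085 \left(- \frac{1}{75}\right)}{36} = \frac{7}{36} \left(- \frac{339}{5}\right) = - \frac{791}{60}$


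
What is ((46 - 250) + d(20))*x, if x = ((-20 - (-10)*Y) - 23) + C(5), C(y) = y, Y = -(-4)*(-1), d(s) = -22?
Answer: 17628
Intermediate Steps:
Y = -4 (Y = -1*4 = -4)
x = -78 (x = ((-20 - (-10)*(-4)) - 23) + 5 = ((-20 - 1*40) - 23) + 5 = ((-20 - 40) - 23) + 5 = (-60 - 23) + 5 = -83 + 5 = -78)
((46 - 250) + d(20))*x = ((46 - 250) - 22)*(-78) = (-204 - 22)*(-78) = -226*(-78) = 17628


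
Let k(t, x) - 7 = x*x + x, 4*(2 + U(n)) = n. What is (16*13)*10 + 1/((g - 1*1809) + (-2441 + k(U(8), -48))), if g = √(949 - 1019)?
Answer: 8212335133/3948239 - I*√70/3948239 ≈ 2080.0 - 2.1191e-6*I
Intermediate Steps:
U(n) = -2 + n/4
k(t, x) = 7 + x + x² (k(t, x) = 7 + (x*x + x) = 7 + (x² + x) = 7 + (x + x²) = 7 + x + x²)
g = I*√70 (g = √(-70) = I*√70 ≈ 8.3666*I)
(16*13)*10 + 1/((g - 1*1809) + (-2441 + k(U(8), -48))) = (16*13)*10 + 1/((I*√70 - 1*1809) + (-2441 + (7 - 48 + (-48)²))) = 208*10 + 1/((I*√70 - 1809) + (-2441 + (7 - 48 + 2304))) = 2080 + 1/((-1809 + I*√70) + (-2441 + 2263)) = 2080 + 1/((-1809 + I*√70) - 178) = 2080 + 1/(-1987 + I*√70)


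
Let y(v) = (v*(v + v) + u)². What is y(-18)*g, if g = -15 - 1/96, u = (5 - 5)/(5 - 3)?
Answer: -6302934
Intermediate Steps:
u = 0 (u = 0/2 = 0*(½) = 0)
g = -1441/96 (g = -15 - 1*1/96 = -15 - 1/96 = -1441/96 ≈ -15.010)
y(v) = 4*v⁴ (y(v) = (v*(v + v) + 0)² = (v*(2*v) + 0)² = (2*v² + 0)² = (2*v²)² = 4*v⁴)
y(-18)*g = (4*(-18)⁴)*(-1441/96) = (4*104976)*(-1441/96) = 419904*(-1441/96) = -6302934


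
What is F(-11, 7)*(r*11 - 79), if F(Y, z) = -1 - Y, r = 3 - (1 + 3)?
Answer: -900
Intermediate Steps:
r = -1 (r = 3 - 1*4 = 3 - 4 = -1)
F(-11, 7)*(r*11 - 79) = (-1 - 1*(-11))*(-1*11 - 79) = (-1 + 11)*(-11 - 79) = 10*(-90) = -900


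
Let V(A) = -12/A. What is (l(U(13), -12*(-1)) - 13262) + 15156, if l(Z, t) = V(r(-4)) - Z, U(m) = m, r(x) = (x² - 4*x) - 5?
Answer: 16925/9 ≈ 1880.6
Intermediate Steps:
r(x) = -5 + x² - 4*x
l(Z, t) = -4/9 - Z (l(Z, t) = -12/(-5 + (-4)² - 4*(-4)) - Z = -12/(-5 + 16 + 16) - Z = -12/27 - Z = -12*1/27 - Z = -4/9 - Z)
(l(U(13), -12*(-1)) - 13262) + 15156 = ((-4/9 - 1*13) - 13262) + 15156 = ((-4/9 - 13) - 13262) + 15156 = (-121/9 - 13262) + 15156 = -119479/9 + 15156 = 16925/9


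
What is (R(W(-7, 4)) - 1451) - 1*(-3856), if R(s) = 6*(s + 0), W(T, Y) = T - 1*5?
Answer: 2333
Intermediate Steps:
W(T, Y) = -5 + T (W(T, Y) = T - 5 = -5 + T)
R(s) = 6*s
(R(W(-7, 4)) - 1451) - 1*(-3856) = (6*(-5 - 7) - 1451) - 1*(-3856) = (6*(-12) - 1451) + 3856 = (-72 - 1451) + 3856 = -1523 + 3856 = 2333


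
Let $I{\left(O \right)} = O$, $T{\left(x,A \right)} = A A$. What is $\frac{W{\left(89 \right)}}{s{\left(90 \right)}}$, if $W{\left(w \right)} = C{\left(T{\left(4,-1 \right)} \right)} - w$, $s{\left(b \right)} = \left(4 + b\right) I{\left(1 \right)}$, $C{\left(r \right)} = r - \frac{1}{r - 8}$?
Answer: $- \frac{615}{658} \approx -0.93465$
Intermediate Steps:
$T{\left(x,A \right)} = A^{2}$
$C{\left(r \right)} = r - \frac{1}{-8 + r}$
$s{\left(b \right)} = 4 + b$ ($s{\left(b \right)} = \left(4 + b\right) 1 = 4 + b$)
$W{\left(w \right)} = \frac{8}{7} - w$ ($W{\left(w \right)} = \frac{-1 + \left(\left(-1\right)^{2}\right)^{2} - 8 \left(-1\right)^{2}}{-8 + \left(-1\right)^{2}} - w = \frac{-1 + 1^{2} - 8}{-8 + 1} - w = \frac{-1 + 1 - 8}{-7} - w = \left(- \frac{1}{7}\right) \left(-8\right) - w = \frac{8}{7} - w$)
$\frac{W{\left(89 \right)}}{s{\left(90 \right)}} = \frac{\frac{8}{7} - 89}{4 + 90} = \frac{\frac{8}{7} - 89}{94} = \left(- \frac{615}{7}\right) \frac{1}{94} = - \frac{615}{658}$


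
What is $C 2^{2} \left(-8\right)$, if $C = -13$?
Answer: $416$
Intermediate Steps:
$C 2^{2} \left(-8\right) = - 13 \cdot 2^{2} \left(-8\right) = \left(-13\right) 4 \left(-8\right) = \left(-52\right) \left(-8\right) = 416$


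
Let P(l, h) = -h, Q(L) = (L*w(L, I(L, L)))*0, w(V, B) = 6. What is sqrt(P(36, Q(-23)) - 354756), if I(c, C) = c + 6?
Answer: 2*I*sqrt(88689) ≈ 595.61*I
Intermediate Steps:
I(c, C) = 6 + c
Q(L) = 0 (Q(L) = (L*6)*0 = (6*L)*0 = 0)
sqrt(P(36, Q(-23)) - 354756) = sqrt(-1*0 - 354756) = sqrt(0 - 354756) = sqrt(-354756) = 2*I*sqrt(88689)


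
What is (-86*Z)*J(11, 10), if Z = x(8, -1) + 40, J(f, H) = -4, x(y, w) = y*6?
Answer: 30272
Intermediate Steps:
x(y, w) = 6*y
Z = 88 (Z = 6*8 + 40 = 48 + 40 = 88)
(-86*Z)*J(11, 10) = -86*88*(-4) = -7568*(-4) = 30272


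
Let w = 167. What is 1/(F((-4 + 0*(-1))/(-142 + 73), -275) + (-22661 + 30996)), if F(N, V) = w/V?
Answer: 275/2291958 ≈ 0.00011998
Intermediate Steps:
F(N, V) = 167/V
1/(F((-4 + 0*(-1))/(-142 + 73), -275) + (-22661 + 30996)) = 1/(167/(-275) + (-22661 + 30996)) = 1/(167*(-1/275) + 8335) = 1/(-167/275 + 8335) = 1/(2291958/275) = 275/2291958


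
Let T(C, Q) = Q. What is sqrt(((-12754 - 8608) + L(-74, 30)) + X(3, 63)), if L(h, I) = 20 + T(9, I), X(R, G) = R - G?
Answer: 2*I*sqrt(5343) ≈ 146.19*I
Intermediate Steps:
L(h, I) = 20 + I
sqrt(((-12754 - 8608) + L(-74, 30)) + X(3, 63)) = sqrt(((-12754 - 8608) + (20 + 30)) + (3 - 1*63)) = sqrt((-21362 + 50) + (3 - 63)) = sqrt(-21312 - 60) = sqrt(-21372) = 2*I*sqrt(5343)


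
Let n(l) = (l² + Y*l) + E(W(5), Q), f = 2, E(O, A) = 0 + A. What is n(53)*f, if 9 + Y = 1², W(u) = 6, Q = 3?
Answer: 4776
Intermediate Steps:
E(O, A) = A
Y = -8 (Y = -9 + 1² = -9 + 1 = -8)
n(l) = 3 + l² - 8*l (n(l) = (l² - 8*l) + 3 = 3 + l² - 8*l)
n(53)*f = (3 + 53² - 8*53)*2 = (3 + 2809 - 424)*2 = 2388*2 = 4776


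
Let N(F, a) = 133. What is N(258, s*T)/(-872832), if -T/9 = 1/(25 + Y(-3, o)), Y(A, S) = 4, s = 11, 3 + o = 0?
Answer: -133/872832 ≈ -0.00015238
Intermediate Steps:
o = -3 (o = -3 + 0 = -3)
T = -9/29 (T = -9/(25 + 4) = -9/29 ≈ -0.31034)
N(258, s*T)/(-872832) = 133/(-872832) = 133*(-1/872832) = -133/872832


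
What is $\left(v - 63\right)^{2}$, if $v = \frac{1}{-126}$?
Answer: $\frac{63027721}{15876} \approx 3970.0$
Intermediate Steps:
$v = - \frac{1}{126} \approx -0.0079365$
$\left(v - 63\right)^{2} = \left(- \frac{1}{126} - 63\right)^{2} = \left(- \frac{7939}{126}\right)^{2} = \frac{63027721}{15876}$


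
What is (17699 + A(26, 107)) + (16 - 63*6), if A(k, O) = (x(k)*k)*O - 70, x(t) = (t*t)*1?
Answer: 1897899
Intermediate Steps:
x(t) = t² (x(t) = t²*1 = t²)
A(k, O) = -70 + O*k³ (A(k, O) = (k²*k)*O - 70 = k³*O - 70 = O*k³ - 70 = -70 + O*k³)
(17699 + A(26, 107)) + (16 - 63*6) = (17699 + (-70 + 107*26³)) + (16 - 63*6) = (17699 + (-70 + 107*17576)) + (16 - 378) = (17699 + (-70 + 1880632)) - 362 = (17699 + 1880562) - 362 = 1898261 - 362 = 1897899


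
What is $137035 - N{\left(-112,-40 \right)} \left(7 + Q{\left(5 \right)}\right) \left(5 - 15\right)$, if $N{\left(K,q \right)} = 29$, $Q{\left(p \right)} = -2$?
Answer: $138485$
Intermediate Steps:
$137035 - N{\left(-112,-40 \right)} \left(7 + Q{\left(5 \right)}\right) \left(5 - 15\right) = 137035 - 29 \left(7 - 2\right) \left(5 - 15\right) = 137035 - 29 \cdot 5 \left(-10\right) = 137035 - 29 \left(-50\right) = 137035 - -1450 = 137035 + 1450 = 138485$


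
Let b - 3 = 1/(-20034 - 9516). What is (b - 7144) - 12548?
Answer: -581809951/29550 ≈ -19689.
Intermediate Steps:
b = 88649/29550 (b = 3 + 1/(-20034 - 9516) = 3 + 1/(-29550) = 3 - 1/29550 = 88649/29550 ≈ 3.0000)
(b - 7144) - 12548 = (88649/29550 - 7144) - 12548 = -211016551/29550 - 12548 = -581809951/29550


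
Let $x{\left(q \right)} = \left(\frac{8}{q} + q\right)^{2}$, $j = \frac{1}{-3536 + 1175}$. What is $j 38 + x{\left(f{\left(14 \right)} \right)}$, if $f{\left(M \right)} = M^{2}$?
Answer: $\frac{217861740958}{5668761} \approx 38432.0$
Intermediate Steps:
$j = - \frac{1}{2361}$ ($j = \frac{1}{-2361} = - \frac{1}{2361} \approx -0.00042355$)
$x{\left(q \right)} = \left(q + \frac{8}{q}\right)^{2}$
$j 38 + x{\left(f{\left(14 \right)} \right)} = \left(- \frac{1}{2361}\right) 38 + \frac{\left(8 + \left(14^{2}\right)^{2}\right)^{2}}{38416} = - \frac{38}{2361} + \frac{\left(8 + 196^{2}\right)^{2}}{38416} = - \frac{38}{2361} + \frac{\left(8 + 38416\right)^{2}}{38416} = - \frac{38}{2361} + \frac{38424^{2}}{38416} = - \frac{38}{2361} + \frac{1}{38416} \cdot 1476403776 = - \frac{38}{2361} + \frac{92275236}{2401} = \frac{217861740958}{5668761}$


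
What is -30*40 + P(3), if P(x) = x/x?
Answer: -1199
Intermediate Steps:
P(x) = 1
-30*40 + P(3) = -30*40 + 1 = -1200 + 1 = -1199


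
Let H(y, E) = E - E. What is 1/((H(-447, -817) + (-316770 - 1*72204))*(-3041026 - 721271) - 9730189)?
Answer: 1/1463425983089 ≈ 6.8333e-13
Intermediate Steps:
H(y, E) = 0
1/((H(-447, -817) + (-316770 - 1*72204))*(-3041026 - 721271) - 9730189) = 1/((0 + (-316770 - 1*72204))*(-3041026 - 721271) - 9730189) = 1/((0 + (-316770 - 72204))*(-3762297) - 9730189) = 1/((0 - 388974)*(-3762297) - 9730189) = 1/(-388974*(-3762297) - 9730189) = 1/(1463435713278 - 9730189) = 1/1463425983089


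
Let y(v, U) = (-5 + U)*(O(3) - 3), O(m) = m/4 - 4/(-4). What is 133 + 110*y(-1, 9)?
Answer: -417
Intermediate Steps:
O(m) = 1 + m/4 (O(m) = m*(¼) - 4*(-¼) = m/4 + 1 = 1 + m/4)
y(v, U) = 25/4 - 5*U/4 (y(v, U) = (-5 + U)*((1 + (¼)*3) - 3) = (-5 + U)*((1 + ¾) - 3) = (-5 + U)*(7/4 - 3) = (-5 + U)*(-5/4) = 25/4 - 5*U/4)
133 + 110*y(-1, 9) = 133 + 110*(25/4 - 5/4*9) = 133 + 110*(25/4 - 45/4) = 133 + 110*(-5) = 133 - 550 = -417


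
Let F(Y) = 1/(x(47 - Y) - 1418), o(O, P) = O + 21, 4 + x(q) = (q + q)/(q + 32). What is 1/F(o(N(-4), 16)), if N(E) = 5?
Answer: -75324/53 ≈ -1421.2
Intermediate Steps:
x(q) = -4 + 2*q/(32 + q) (x(q) = -4 + (q + q)/(q + 32) = -4 + (2*q)/(32 + q) = -4 + 2*q/(32 + q))
o(O, P) = 21 + O
F(Y) = 1/(-1418 + 2*(-111 + Y)/(79 - Y)) (F(Y) = 1/(2*(-64 - (47 - Y))/(32 + (47 - Y)) - 1418) = 1/(2*(-64 + (-47 + Y))/(79 - Y) - 1418) = 1/(2*(-111 + Y)/(79 - Y) - 1418) = 1/(-1418 + 2*(-111 + Y)/(79 - Y)))
1/F(o(N(-4), 16)) = 1/((-79 + (21 + 5))/(4*(28061 - 355*(21 + 5)))) = 1/((-79 + 26)/(4*(28061 - 355*26))) = 1/((1/4)*(-53)/(28061 - 9230)) = 1/((1/4)*(-53)/18831) = 1/((1/4)*(1/18831)*(-53)) = 1/(-53/75324) = -75324/53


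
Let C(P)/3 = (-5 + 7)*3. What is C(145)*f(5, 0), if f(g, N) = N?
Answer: 0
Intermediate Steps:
C(P) = 18 (C(P) = 3*((-5 + 7)*3) = 3*(2*3) = 3*6 = 18)
C(145)*f(5, 0) = 18*0 = 0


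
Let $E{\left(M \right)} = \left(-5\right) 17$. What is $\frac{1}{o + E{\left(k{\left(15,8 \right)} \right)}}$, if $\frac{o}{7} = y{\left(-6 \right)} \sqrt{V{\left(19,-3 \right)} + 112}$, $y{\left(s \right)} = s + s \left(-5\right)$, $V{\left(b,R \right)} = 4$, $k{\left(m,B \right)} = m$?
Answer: $\frac{85}{3266759} + \frac{336 \sqrt{29}}{3266759} \approx 0.00057991$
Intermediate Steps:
$y{\left(s \right)} = - 4 s$ ($y{\left(s \right)} = s - 5 s = - 4 s$)
$E{\left(M \right)} = -85$
$o = 336 \sqrt{29}$ ($o = 7 \left(-4\right) \left(-6\right) \sqrt{4 + 112} = 7 \cdot 24 \sqrt{116} = 7 \cdot 24 \cdot 2 \sqrt{29} = 7 \cdot 48 \sqrt{29} = 336 \sqrt{29} \approx 1809.4$)
$\frac{1}{o + E{\left(k{\left(15,8 \right)} \right)}} = \frac{1}{336 \sqrt{29} - 85} = \frac{1}{-85 + 336 \sqrt{29}}$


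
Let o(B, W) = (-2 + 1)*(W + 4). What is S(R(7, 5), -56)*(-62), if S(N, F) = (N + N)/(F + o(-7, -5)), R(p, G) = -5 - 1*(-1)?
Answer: -496/55 ≈ -9.0182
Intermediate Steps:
R(p, G) = -4 (R(p, G) = -5 + 1 = -4)
o(B, W) = -4 - W (o(B, W) = -(4 + W) = -4 - W)
S(N, F) = 2*N/(1 + F) (S(N, F) = (N + N)/(F + (-4 - 1*(-5))) = (2*N)/(F + (-4 + 5)) = (2*N)/(F + 1) = (2*N)/(1 + F) = 2*N/(1 + F))
S(R(7, 5), -56)*(-62) = (2*(-4)/(1 - 56))*(-62) = (2*(-4)/(-55))*(-62) = (2*(-4)*(-1/55))*(-62) = (8/55)*(-62) = -496/55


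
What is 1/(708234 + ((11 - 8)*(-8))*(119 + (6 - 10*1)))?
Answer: 1/705474 ≈ 1.4175e-6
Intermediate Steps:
1/(708234 + ((11 - 8)*(-8))*(119 + (6 - 10*1))) = 1/(708234 + (3*(-8))*(119 + (6 - 10))) = 1/(708234 - 24*(119 - 4)) = 1/(708234 - 24*115) = 1/(708234 - 2760) = 1/705474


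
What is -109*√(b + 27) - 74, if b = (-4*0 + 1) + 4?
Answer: -74 - 436*√2 ≈ -690.60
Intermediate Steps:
b = 5 (b = (0 + 1) + 4 = 1 + 4 = 5)
-109*√(b + 27) - 74 = -109*√(5 + 27) - 74 = -436*√2 - 74 = -74 - 436*√2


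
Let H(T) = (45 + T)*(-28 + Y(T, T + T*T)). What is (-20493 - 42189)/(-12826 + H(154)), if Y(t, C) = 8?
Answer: 10447/2801 ≈ 3.7297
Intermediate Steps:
H(T) = -900 - 20*T (H(T) = (45 + T)*(-28 + 8) = (45 + T)*(-20) = -900 - 20*T)
(-20493 - 42189)/(-12826 + H(154)) = (-20493 - 42189)/(-12826 + (-900 - 20*154)) = -62682/(-12826 + (-900 - 3080)) = -62682/(-12826 - 3980) = -62682/(-16806) = -62682*(-1/16806) = 10447/2801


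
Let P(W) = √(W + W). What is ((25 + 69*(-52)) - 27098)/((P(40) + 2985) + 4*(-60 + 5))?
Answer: -16955533/1529029 + 122644*√5/7645145 ≈ -11.053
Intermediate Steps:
P(W) = √2*√W (P(W) = √(2*W) = √2*√W)
((25 + 69*(-52)) - 27098)/((P(40) + 2985) + 4*(-60 + 5)) = ((25 + 69*(-52)) - 27098)/((√2*√40 + 2985) + 4*(-60 + 5)) = ((25 - 3588) - 27098)/((√2*(2*√10) + 2985) + 4*(-55)) = (-3563 - 27098)/((4*√5 + 2985) - 220) = -30661/((2985 + 4*√5) - 220) = -30661/(2765 + 4*√5)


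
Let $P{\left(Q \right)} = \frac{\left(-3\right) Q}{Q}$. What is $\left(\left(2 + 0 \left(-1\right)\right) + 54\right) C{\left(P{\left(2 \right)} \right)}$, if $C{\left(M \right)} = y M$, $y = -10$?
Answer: $1680$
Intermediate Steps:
$P{\left(Q \right)} = -3$
$C{\left(M \right)} = - 10 M$
$\left(\left(2 + 0 \left(-1\right)\right) + 54\right) C{\left(P{\left(2 \right)} \right)} = \left(\left(2 + 0 \left(-1\right)\right) + 54\right) \left(\left(-10\right) \left(-3\right)\right) = \left(\left(2 + 0\right) + 54\right) 30 = \left(2 + 54\right) 30 = 56 \cdot 30 = 1680$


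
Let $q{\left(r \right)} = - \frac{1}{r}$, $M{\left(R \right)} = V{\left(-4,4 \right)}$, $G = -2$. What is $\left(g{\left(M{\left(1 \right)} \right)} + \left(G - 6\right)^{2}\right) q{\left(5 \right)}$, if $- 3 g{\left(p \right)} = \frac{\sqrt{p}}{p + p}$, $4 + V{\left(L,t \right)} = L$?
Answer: $- \frac{64}{5} - \frac{i \sqrt{2}}{120} \approx -12.8 - 0.011785 i$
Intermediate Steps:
$V{\left(L,t \right)} = -4 + L$
$M{\left(R \right)} = -8$ ($M{\left(R \right)} = -4 - 4 = -8$)
$g{\left(p \right)} = - \frac{1}{6 \sqrt{p}}$ ($g{\left(p \right)} = - \frac{\frac{1}{p + p} \sqrt{p}}{3} = - \frac{\frac{1}{2 p} \sqrt{p}}{3} = - \frac{\frac{1}{2} \frac{1}{\sqrt{p}}}{3} = - \frac{1}{6 \sqrt{p}}$)
$\left(g{\left(M{\left(1 \right)} \right)} + \left(G - 6\right)^{2}\right) q{\left(5 \right)} = \left(- \frac{1}{6 \cdot 2 i \sqrt{2}} + \left(-2 - 6\right)^{2}\right) \left(- \frac{1}{5}\right) = \left(- \frac{\left(- \frac{1}{4}\right) i \sqrt{2}}{6} + \left(-8\right)^{2}\right) \left(\left(-1\right) \frac{1}{5}\right) = \left(\frac{i \sqrt{2}}{24} + 64\right) \left(- \frac{1}{5}\right) = \left(64 + \frac{i \sqrt{2}}{24}\right) \left(- \frac{1}{5}\right) = - \frac{64}{5} - \frac{i \sqrt{2}}{120}$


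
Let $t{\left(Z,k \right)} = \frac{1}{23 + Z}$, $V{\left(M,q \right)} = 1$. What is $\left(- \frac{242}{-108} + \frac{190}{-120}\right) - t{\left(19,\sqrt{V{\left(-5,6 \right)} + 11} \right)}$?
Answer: $\frac{479}{756} \approx 0.6336$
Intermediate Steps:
$\left(- \frac{242}{-108} + \frac{190}{-120}\right) - t{\left(19,\sqrt{V{\left(-5,6 \right)} + 11} \right)} = \left(- \frac{242}{-108} + \frac{190}{-120}\right) - \frac{1}{23 + 19} = \left(\left(-242\right) \left(- \frac{1}{108}\right) + 190 \left(- \frac{1}{120}\right)\right) - \frac{1}{42} = \left(\frac{121}{54} - \frac{19}{12}\right) - \frac{1}{42} = \frac{71}{108} - \frac{1}{42} = \frac{479}{756}$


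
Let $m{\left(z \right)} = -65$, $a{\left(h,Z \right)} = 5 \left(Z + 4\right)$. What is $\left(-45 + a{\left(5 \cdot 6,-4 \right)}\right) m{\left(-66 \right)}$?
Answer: $2925$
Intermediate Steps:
$a{\left(h,Z \right)} = 20 + 5 Z$ ($a{\left(h,Z \right)} = 5 \left(4 + Z\right) = 20 + 5 Z$)
$\left(-45 + a{\left(5 \cdot 6,-4 \right)}\right) m{\left(-66 \right)} = \left(-45 + \left(20 + 5 \left(-4\right)\right)\right) \left(-65\right) = \left(-45 + \left(20 - 20\right)\right) \left(-65\right) = \left(-45 + 0\right) \left(-65\right) = \left(-45\right) \left(-65\right) = 2925$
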